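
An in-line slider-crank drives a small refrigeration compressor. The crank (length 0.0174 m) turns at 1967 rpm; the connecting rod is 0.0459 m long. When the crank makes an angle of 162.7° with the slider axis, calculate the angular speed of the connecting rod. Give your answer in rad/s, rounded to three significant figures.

75.0

ω = 206 rad/s (converted from 1967 rpm).
The rod makes angle φ with the slider axis where L sinφ = r sinθ; differentiating, L cosφ·φ̇ = r ω cosθ.
L cosφ = √(L² − r² sin²θ) = 0.045607 m.
|ω_rod| = r ω |cosθ| / √(L² − r² sin²θ) = 0.0174·206·0.95476/0.045607 = 75.031 rad/s.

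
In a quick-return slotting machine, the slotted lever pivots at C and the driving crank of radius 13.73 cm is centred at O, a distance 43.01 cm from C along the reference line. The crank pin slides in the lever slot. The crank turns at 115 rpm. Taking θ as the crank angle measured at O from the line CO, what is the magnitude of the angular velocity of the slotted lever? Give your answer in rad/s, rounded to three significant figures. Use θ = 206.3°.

4.19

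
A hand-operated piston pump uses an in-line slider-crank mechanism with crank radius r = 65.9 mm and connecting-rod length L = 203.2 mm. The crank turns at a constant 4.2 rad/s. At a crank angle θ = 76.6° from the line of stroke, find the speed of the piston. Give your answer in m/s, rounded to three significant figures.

0.291

ω = 4.2 rad/s
For an in-line slider-crank, x = r cosθ + √(L² − r² sin²θ), so v = −rω sinθ·[1 + r cosθ/√(L² − r² sin²θ)].
With r = 0.0659 m, L = 0.2032 m, θ = 76.6°: √(L² − r² sin²θ) = 0.19282 m.
v = −0.0659·4.2·0.97278·[1 + 0.0659·0.23175/0.19282] = -0.29057 m/s.
|v| = 0.29057 m/s.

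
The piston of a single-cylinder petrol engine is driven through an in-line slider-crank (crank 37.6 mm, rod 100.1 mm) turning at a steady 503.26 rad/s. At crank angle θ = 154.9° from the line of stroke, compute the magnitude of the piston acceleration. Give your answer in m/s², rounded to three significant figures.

ω = 503.3 rad/s
x(θ) = r cosθ + √(L² − r² sin²θ); with ω constant, a = ω²·d²x/dθ².
d²x/dθ² = −r cosθ − r²(cos2θ)/√u − r⁴ sin²2θ/(4u^{3/2}),  u = L² − r² sin²θ = 0.00976561 m².
Substituting r = 0.0376 m, L = 0.1001 m, θ = 154.9°: d²x/dθ² = +0.024586 m.
a = ω²·d²x/dθ² = (503.3)²·(+0.024586) = +6227 m/s²;  |a| = 6227 m/s².

6230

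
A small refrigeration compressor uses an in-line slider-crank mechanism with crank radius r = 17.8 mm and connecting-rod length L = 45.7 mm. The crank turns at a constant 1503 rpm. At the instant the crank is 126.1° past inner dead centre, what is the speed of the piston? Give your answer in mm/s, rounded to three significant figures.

1720

ω = 2π·1503/60 = 157.4 rad/s
For an in-line slider-crank, x = r cosθ + √(L² − r² sin²θ), so v = −rω sinθ·[1 + r cosθ/√(L² − r² sin²θ)].
With r = 0.0178 m, L = 0.0457 m, θ = 126.1°: √(L² − r² sin²θ) = 0.043378 m.
v = −0.0178·157.4·0.80799·[1 + 0.0178·-0.58920/0.043378] = -1.7164 m/s.
|v| = 1.7164 m/s = 1716.4 mm/s.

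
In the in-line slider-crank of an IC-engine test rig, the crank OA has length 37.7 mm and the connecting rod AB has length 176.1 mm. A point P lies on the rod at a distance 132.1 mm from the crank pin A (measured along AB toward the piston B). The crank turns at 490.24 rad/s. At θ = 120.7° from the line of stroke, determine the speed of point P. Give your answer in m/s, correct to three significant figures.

14.8

ω = 490.2 rad/s.  Crank-pin speed |V_A| = rω = 18.482 m/s, perpendicular to OA.
Rod angle: sinφ = −(r/L) sinθ ⇒ φ = -10.607°; ω_rod = −rω cosθ/√(L²−r²sin²θ) = +54.514 rad/s.
V_P = V_A + ω_rod × AP, with AP = 0.1321 m along the rod.
Components: V_Px = −rω sinθ − a·ω_rod·sinφ = -14.566 m/s;  V_Py = rω cosθ + a·ω_rod·cosφ = -2.3576 m/s.
|V_P| = √(V_Px² + V_Py²) = 14.756 m/s.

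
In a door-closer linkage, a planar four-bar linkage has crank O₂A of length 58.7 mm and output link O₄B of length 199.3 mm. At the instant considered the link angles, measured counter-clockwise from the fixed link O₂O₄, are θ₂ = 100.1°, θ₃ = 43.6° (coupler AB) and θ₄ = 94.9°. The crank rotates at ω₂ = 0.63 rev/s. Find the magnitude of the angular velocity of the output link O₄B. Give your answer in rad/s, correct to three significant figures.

1.25

ω₂ = 3.958 rad/s (from 0.63 rev/s).
Differentiating the loop-closure r₂e^{iθ₂}+r₃e^{iθ₃}=r₁+r₄e^{iθ₄} gives r₂ω₂e^{iθ₂}+r₃ω₃e^{iθ₃}=r₄ω₄e^{iθ₄}.
Eliminating the other unknown: ω₄ = r₂ω₂ sin(θ₂−θ₃) / [r₄ sin(θ₄−θ₃)].
Numerator sine = +0.83389; denominator sine = +0.78043.
Result = 0.0587·3.958·(+0.83389) / (0.1993·(+0.78043)) = +1.2457 rad/s; magnitude 1.2457 rad/s.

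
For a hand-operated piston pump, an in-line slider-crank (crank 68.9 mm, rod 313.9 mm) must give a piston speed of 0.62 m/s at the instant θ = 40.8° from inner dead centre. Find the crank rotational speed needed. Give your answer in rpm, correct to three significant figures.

113

For an in-line slider-crank, |v_piston| = rω|sinθ|·[1 + r cosθ/√(L² − r² sin²θ)].
With r = 0.0689 m, L = 0.3139 m, θ = 40.8°: the bracketed kinematic factor |dx/dθ| = 0.052579 m.
ω = v/|dx/dθ| = 0.62/0.052579 = 11.792 rad/s.
N = 60ω/(2π) = 112.6 rpm.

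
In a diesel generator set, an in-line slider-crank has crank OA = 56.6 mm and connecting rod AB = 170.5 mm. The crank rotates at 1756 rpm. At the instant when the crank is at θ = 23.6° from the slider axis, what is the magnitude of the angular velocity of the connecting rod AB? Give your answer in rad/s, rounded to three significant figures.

ω = 183.9 rad/s (converted from 1756 rpm).
The rod makes angle φ with the slider axis where L sinφ = r sinθ; differentiating, L cosφ·φ̇ = r ω cosθ.
L cosφ = √(L² − r² sin²θ) = 0.16899 m.
|ω_rod| = r ω |cosθ| / √(L² − r² sin²θ) = 0.0566·183.9·0.91636/0.16899 = 56.439 rad/s.

56.4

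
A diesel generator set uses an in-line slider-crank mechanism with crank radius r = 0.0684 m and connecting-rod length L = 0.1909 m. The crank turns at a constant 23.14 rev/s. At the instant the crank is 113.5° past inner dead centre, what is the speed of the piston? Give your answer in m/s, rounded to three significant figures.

7.74

ω = 2π·23.1 = 145.4 rad/s
For an in-line slider-crank, x = r cosθ + √(L² − r² sin²θ), so v = −rω sinθ·[1 + r cosθ/√(L² − r² sin²θ)].
With r = 0.0684 m, L = 0.1909 m, θ = 113.5°: √(L² − r² sin²θ) = 0.1803 m.
v = −0.0684·145.4·0.91706·[1 + 0.0684·-0.39875/0.1803] = -7.7404 m/s.
|v| = 7.7404 m/s.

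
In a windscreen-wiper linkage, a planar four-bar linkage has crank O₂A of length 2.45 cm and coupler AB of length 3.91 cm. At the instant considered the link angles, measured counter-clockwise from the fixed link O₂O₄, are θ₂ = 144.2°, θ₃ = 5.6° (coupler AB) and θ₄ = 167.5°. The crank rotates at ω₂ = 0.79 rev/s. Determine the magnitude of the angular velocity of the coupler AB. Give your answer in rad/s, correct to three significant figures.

3.96

ω₂ = 4.964 rad/s (from 0.79 rev/s).
Differentiating the loop-closure r₂e^{iθ₂}+r₃e^{iθ₃}=r₁+r₄e^{iθ₄} gives r₂ω₂e^{iθ₂}+r₃ω₃e^{iθ₃}=r₄ω₄e^{iθ₄}.
Eliminating the other unknown: ω₃ = r₂ω₂ sin(θ₄−θ₂) / [r₃ sin(θ₃−θ₄)].
Numerator sine = +0.39555; denominator sine = -0.31068.
Result = 0.0245·4.964·(+0.39555) / (0.0391·(-0.31068)) = -3.9599 rad/s; magnitude 3.9599 rad/s.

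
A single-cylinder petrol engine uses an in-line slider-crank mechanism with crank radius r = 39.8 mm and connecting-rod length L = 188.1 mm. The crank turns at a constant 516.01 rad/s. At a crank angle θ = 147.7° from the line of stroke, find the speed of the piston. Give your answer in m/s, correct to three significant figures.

ω = 516 rad/s
For an in-line slider-crank, x = r cosθ + √(L² − r² sin²θ), so v = −rω sinθ·[1 + r cosθ/√(L² − r² sin²θ)].
With r = 0.0398 m, L = 0.1881 m, θ = 147.7°: √(L² − r² sin²θ) = 0.18689 m.
v = −0.0398·516·0.53435·[1 + 0.0398·-0.84526/0.18689] = -8.9987 m/s.
|v| = 8.9987 m/s.

9.00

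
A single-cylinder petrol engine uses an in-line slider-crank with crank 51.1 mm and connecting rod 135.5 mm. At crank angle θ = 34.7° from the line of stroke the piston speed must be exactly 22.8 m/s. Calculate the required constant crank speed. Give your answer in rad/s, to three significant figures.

For an in-line slider-crank, |v_piston| = rω|sinθ|·[1 + r cosθ/√(L² − r² sin²θ)].
With r = 0.0511 m, L = 0.1355 m, θ = 34.7°: the bracketed kinematic factor |dx/dθ| = 0.038325 m.
ω = v/|dx/dθ| = 22.8/0.038325 = 594.91 rad/s.

595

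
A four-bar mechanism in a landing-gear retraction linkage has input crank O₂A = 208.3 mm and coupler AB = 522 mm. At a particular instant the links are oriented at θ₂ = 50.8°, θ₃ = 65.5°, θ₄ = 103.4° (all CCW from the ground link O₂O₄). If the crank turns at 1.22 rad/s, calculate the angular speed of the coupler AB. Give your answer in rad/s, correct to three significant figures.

0.630

ω₂ = 1.22 rad/s
Differentiating the loop-closure r₂e^{iθ₂}+r₃e^{iθ₃}=r₁+r₄e^{iθ₄} gives r₂ω₂e^{iθ₂}+r₃ω₃e^{iθ₃}=r₄ω₄e^{iθ₄}.
Eliminating the other unknown: ω₃ = r₂ω₂ sin(θ₄−θ₂) / [r₃ sin(θ₃−θ₄)].
Numerator sine = +0.79441; denominator sine = -0.61429.
Result = 0.2083·1.22·(+0.79441) / (0.522·(-0.61429)) = -0.62959 rad/s; magnitude 0.62959 rad/s.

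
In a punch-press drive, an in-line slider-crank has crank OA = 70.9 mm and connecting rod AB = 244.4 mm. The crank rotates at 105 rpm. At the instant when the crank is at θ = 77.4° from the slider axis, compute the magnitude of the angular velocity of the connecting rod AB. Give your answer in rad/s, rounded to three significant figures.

0.726

ω = 11 rad/s (converted from 105 rpm).
The rod makes angle φ with the slider axis where L sinφ = r sinθ; differentiating, L cosφ·φ̇ = r ω cosθ.
L cosφ = √(L² − r² sin²θ) = 0.2344 m.
|ω_rod| = r ω |cosθ| / √(L² − r² sin²θ) = 0.0709·11·0.21814/0.2344 = 0.72552 rad/s.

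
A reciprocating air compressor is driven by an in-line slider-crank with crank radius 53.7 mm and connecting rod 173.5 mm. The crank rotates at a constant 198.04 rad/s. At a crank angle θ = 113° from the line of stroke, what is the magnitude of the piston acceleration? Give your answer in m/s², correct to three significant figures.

1290

ω = 198 rad/s
x(θ) = r cosθ + √(L² − r² sin²θ); with ω constant, a = ω²·d²x/dθ².
d²x/dθ² = −r cosθ − r²(cos2θ)/√u − r⁴ sin²2θ/(4u^{3/2}),  u = L² − r² sin²θ = 0.0276588 m².
Substituting r = 0.0537 m, L = 0.1735 m, θ = 113°: d²x/dθ² = +0.032793 m.
a = ω²·d²x/dθ² = (198)²·(+0.032793) = +1286.1 m/s²;  |a| = 1286.1 m/s².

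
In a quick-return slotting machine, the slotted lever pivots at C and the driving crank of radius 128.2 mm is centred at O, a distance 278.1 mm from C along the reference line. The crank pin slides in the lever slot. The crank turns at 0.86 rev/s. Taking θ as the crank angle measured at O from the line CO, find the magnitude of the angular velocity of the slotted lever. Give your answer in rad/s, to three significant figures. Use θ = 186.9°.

ω = 5.404 rad/s (from 0.86 rev/s).
Crank pin A relative to C: A = (d + r cosθ, r sinθ); lever angle φ = atan2(r sinθ, d + r cosθ).
Differentiating tanφ: φ̇ = rω(d cosθ + r)/(d² + r² + 2dr cosθ).
d² + r² + 2dr cosθ = |CA|² = 0.0229864 m²;  d cosθ + r = -0.14789 m.
|ω_lever| = |0.1282·5.404·-0.14789| / 0.0229864 = 4.4568 rad/s.

4.46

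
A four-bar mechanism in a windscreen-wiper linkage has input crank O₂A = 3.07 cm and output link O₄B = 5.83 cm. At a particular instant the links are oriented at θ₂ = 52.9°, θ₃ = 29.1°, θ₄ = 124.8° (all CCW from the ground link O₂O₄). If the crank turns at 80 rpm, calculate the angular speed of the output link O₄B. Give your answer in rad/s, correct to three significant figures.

ω₂ = 8.378 rad/s (from 80 rpm).
Differentiating the loop-closure r₂e^{iθ₂}+r₃e^{iθ₃}=r₁+r₄e^{iθ₄} gives r₂ω₂e^{iθ₂}+r₃ω₃e^{iθ₃}=r₄ω₄e^{iθ₄}.
Eliminating the other unknown: ω₄ = r₂ω₂ sin(θ₂−θ₃) / [r₄ sin(θ₄−θ₃)].
Numerator sine = +0.40355; denominator sine = +0.99506.
Result = 0.0307·8.378·(+0.40355) / (0.0583·(+0.99506)) = +1.7891 rad/s; magnitude 1.7891 rad/s.

1.79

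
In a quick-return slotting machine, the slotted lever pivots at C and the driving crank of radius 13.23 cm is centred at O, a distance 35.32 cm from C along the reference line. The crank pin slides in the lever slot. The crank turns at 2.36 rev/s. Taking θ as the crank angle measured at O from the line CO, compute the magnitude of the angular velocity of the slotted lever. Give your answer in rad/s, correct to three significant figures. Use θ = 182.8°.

8.84

ω = 14.83 rad/s (from 2.36 rev/s).
Crank pin A relative to C: A = (d + r cosθ, r sinθ); lever angle φ = atan2(r sinθ, d + r cosθ).
Differentiating tanφ: φ̇ = rω(d cosθ + r)/(d² + r² + 2dr cosθ).
d² + r² + 2dr cosθ = |CA|² = 0.0489084 m²;  d cosθ + r = -0.22048 m.
|ω_lever| = |0.1323·14.83·-0.22048| / 0.0489084 = 8.8437 rad/s.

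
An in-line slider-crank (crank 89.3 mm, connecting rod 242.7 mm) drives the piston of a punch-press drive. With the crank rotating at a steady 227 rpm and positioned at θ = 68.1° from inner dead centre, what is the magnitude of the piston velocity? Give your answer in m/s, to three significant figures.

2.26

ω = 2π·227/60 = 23.77 rad/s
For an in-line slider-crank, x = r cosθ + √(L² − r² sin²θ), so v = −rω sinθ·[1 + r cosθ/√(L² − r² sin²θ)].
With r = 0.0893 m, L = 0.2427 m, θ = 68.1°: √(L² − r² sin²θ) = 0.22812 m.
v = −0.0893·23.77·0.92784·[1 + 0.0893·0.37299/0.22812] = -2.2572 m/s.
|v| = 2.2572 m/s.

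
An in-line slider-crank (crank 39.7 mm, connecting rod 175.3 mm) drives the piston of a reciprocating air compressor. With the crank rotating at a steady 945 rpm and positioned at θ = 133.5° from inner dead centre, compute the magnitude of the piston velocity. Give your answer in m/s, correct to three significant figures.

2.40

ω = 2π·945/60 = 98.96 rad/s
For an in-line slider-crank, x = r cosθ + √(L² − r² sin²θ), so v = −rω sinθ·[1 + r cosθ/√(L² − r² sin²θ)].
With r = 0.0397 m, L = 0.1753 m, θ = 133.5°: √(L² − r² sin²θ) = 0.17292 m.
v = −0.0397·98.96·0.72537·[1 + 0.0397·-0.68835/0.17292] = -2.3994 m/s.
|v| = 2.3994 m/s.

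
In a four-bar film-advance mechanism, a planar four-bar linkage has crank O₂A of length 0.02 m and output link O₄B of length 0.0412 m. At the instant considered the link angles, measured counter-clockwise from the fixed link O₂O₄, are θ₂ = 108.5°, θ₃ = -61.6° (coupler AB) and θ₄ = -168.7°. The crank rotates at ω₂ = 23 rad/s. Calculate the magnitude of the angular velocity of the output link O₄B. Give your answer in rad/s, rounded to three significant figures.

2.01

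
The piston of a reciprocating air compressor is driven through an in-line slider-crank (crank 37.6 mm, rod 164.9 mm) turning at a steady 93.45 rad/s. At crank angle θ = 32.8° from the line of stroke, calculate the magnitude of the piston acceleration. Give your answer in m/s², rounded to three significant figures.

308

ω = 93.45 rad/s
x(θ) = r cosθ + √(L² − r² sin²θ); with ω constant, a = ω²·d²x/dθ².
d²x/dθ² = −r cosθ − r²(cos2θ)/√u − r⁴ sin²2θ/(4u^{3/2}),  u = L² − r² sin²θ = 0.0267771 m².
Substituting r = 0.0376 m, L = 0.1649 m, θ = 32.8°: d²x/dθ² = -0.035269 m.
a = ω²·d²x/dθ² = (93.45)²·(-0.035269) = -308 m/s²;  |a| = 308 m/s².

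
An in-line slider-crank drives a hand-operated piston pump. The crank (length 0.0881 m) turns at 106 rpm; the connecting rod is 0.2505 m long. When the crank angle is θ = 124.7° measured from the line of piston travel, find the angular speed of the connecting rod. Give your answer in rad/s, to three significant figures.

2.32

ω = 11.1 rad/s (converted from 106 rpm).
The rod makes angle φ with the slider axis where L sinφ = r sinθ; differentiating, L cosφ·φ̇ = r ω cosθ.
L cosφ = √(L² − r² sin²θ) = 0.2398 m.
|ω_rod| = r ω |cosθ| / √(L² − r² sin²θ) = 0.0881·11.1·0.56928/0.2398 = 2.3216 rad/s.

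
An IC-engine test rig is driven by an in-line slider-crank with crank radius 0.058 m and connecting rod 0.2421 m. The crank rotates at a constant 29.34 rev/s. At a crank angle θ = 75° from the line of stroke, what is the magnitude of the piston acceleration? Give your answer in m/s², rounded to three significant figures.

ω = 2π·29.3 = 184.3 rad/s
x(θ) = r cosθ + √(L² − r² sin²θ); with ω constant, a = ω²·d²x/dθ².
d²x/dθ² = −r cosθ − r²(cos2θ)/√u − r⁴ sin²2θ/(4u^{3/2}),  u = L² − r² sin²θ = 0.0554738 m².
Substituting r = 0.058 m, L = 0.2421 m, θ = 75°: d²x/dθ² = -0.0026964 m.
a = ω²·d²x/dθ² = (184.3)²·(-0.0026964) = -91.636 m/s²;  |a| = 91.636 m/s².

91.6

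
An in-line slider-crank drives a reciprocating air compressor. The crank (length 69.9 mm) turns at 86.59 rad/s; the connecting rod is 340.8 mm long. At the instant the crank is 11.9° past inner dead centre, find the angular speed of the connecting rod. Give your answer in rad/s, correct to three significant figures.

17.4

ω = 86.59 rad/s
The rod makes angle φ with the slider axis where L sinφ = r sinθ; differentiating, L cosφ·φ̇ = r ω cosθ.
L cosφ = √(L² − r² sin²θ) = 0.3405 m.
|ω_rod| = r ω |cosθ| / √(L² − r² sin²θ) = 0.0699·86.59·0.97851/0.3405 = 17.394 rad/s.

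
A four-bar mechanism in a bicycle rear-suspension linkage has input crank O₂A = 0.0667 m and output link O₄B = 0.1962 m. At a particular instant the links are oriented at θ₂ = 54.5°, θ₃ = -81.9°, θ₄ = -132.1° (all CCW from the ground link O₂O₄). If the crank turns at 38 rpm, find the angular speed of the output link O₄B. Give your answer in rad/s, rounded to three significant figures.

ω₂ = 3.979 rad/s (from 38 rpm).
Differentiating the loop-closure r₂e^{iθ₂}+r₃e^{iθ₃}=r₁+r₄e^{iθ₄} gives r₂ω₂e^{iθ₂}+r₃ω₃e^{iθ₃}=r₄ω₄e^{iθ₄}.
Eliminating the other unknown: ω₄ = r₂ω₂ sin(θ₂−θ₃) / [r₄ sin(θ₄−θ₃)].
Numerator sine = +0.68962; denominator sine = -0.76828.
Result = 0.0667·3.979·(+0.68962) / (0.1962·(-0.76828)) = -1.2143 rad/s; magnitude 1.2143 rad/s.

1.21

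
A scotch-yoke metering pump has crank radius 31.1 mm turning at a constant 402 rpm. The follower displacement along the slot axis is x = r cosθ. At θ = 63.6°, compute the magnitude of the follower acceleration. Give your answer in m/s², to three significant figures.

24.5

ω = 42.1 rad/s (from 402 rpm).
x = r cosθ ⇒ ẍ = −rω² cosθ (ω constant).
|a| = rω²|cosθ| = 0.0311·(42.1)²·|cos 63.6°| = 24.506 m/s².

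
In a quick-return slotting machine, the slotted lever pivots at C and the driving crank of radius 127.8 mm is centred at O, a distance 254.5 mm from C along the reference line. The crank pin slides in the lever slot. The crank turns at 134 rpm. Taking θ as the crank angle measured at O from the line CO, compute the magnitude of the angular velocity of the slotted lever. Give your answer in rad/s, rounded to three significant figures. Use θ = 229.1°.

ω = 14.03 rad/s (from 134 rpm).
Crank pin A relative to C: A = (d + r cosθ, r sinθ); lever angle φ = atan2(r sinθ, d + r cosθ).
Differentiating tanφ: φ̇ = rω(d cosθ + r)/(d² + r² + 2dr cosθ).
d² + r² + 2dr cosθ = |CA|² = 0.0385121 m²;  d cosθ + r = -0.038832 m.
|ω_lever| = |0.1278·14.03·-0.038832| / 0.0385121 = 1.8082 rad/s.

1.81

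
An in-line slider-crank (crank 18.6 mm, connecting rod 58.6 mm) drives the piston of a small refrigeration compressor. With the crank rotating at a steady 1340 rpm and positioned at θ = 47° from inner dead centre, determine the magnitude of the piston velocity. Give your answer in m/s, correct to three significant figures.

2.33

ω = 2π·1340/60 = 140.3 rad/s
For an in-line slider-crank, x = r cosθ + √(L² − r² sin²θ), so v = −rω sinθ·[1 + r cosθ/√(L² − r² sin²θ)].
With r = 0.0186 m, L = 0.0586 m, θ = 47°: √(L² − r² sin²θ) = 0.056999 m.
v = −0.0186·140.3·0.73135·[1 + 0.0186·0.68200/0.056999] = -2.3337 m/s.
|v| = 2.3337 m/s.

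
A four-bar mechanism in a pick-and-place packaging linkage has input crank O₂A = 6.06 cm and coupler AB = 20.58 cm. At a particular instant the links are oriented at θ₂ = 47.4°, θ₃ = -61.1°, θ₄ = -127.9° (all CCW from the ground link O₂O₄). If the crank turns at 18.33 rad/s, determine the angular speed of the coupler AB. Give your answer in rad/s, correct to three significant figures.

ω₂ = 18.33 rad/s
Differentiating the loop-closure r₂e^{iθ₂}+r₃e^{iθ₃}=r₁+r₄e^{iθ₄} gives r₂ω₂e^{iθ₂}+r₃ω₃e^{iθ₃}=r₄ω₄e^{iθ₄}.
Eliminating the other unknown: ω₃ = r₂ω₂ sin(θ₄−θ₂) / [r₃ sin(θ₃−θ₄)].
Numerator sine = -0.08194; denominator sine = +0.91914.
Result = 0.0606·18.33·(-0.08194) / (0.2058·(+0.91914)) = -0.48117 rad/s; magnitude 0.48117 rad/s.

0.481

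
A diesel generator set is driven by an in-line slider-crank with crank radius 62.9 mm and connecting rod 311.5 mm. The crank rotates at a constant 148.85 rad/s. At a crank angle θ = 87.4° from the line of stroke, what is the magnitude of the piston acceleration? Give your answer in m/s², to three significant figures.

223

ω = 148.8 rad/s
x(θ) = r cosθ + √(L² − r² sin²θ); with ω constant, a = ω²·d²x/dθ².
d²x/dθ² = −r cosθ − r²(cos2θ)/√u − r⁴ sin²2θ/(4u^{3/2}),  u = L² − r² sin²θ = 0.093084 m².
Substituting r = 0.0629 m, L = 0.3115 m, θ = 87.4°: d²x/dθ² = +0.01006 m.
a = ω²·d²x/dθ² = (148.8)²·(+0.01006) = +222.89 m/s²;  |a| = 222.89 m/s².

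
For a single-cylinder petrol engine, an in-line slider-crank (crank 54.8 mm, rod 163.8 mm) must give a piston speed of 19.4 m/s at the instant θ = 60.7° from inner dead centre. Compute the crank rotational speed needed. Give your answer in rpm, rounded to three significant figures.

3310

For an in-line slider-crank, |v_piston| = rω|sinθ|·[1 + r cosθ/√(L² − r² sin²θ)].
With r = 0.0548 m, L = 0.1638 m, θ = 60.7°: the bracketed kinematic factor |dx/dθ| = 0.05597 m.
ω = v/|dx/dθ| = 19.4/0.05597 = 346.62 rad/s.
N = 60ω/(2π) = 3309.9 rpm.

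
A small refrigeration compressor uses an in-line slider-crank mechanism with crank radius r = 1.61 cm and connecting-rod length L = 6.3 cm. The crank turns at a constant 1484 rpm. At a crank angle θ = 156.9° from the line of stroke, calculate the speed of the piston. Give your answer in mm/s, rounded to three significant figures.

ω = 2π·1484/60 = 155.4 rad/s
For an in-line slider-crank, x = r cosθ + √(L² − r² sin²θ), so v = −rω sinθ·[1 + r cosθ/√(L² − r² sin²θ)].
With r = 0.0161 m, L = 0.063 m, θ = 156.9°: √(L² − r² sin²θ) = 0.062683 m.
v = −0.0161·155.4·0.39234·[1 + 0.0161·-0.91982/0.062683] = -0.74971 m/s.
|v| = 0.74971 m/s = 749.71 mm/s.

750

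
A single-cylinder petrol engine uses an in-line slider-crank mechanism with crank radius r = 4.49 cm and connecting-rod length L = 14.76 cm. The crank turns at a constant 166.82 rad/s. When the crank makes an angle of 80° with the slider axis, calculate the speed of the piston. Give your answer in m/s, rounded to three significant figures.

7.78

ω = 166.8 rad/s
For an in-line slider-crank, x = r cosθ + √(L² − r² sin²θ), so v = −rω sinθ·[1 + r cosθ/√(L² − r² sin²θ)].
With r = 0.0449 m, L = 0.1476 m, θ = 80°: √(L² − r² sin²θ) = 0.14082 m.
v = −0.0449·166.8·0.98481·[1 + 0.0449·0.17365/0.14082] = -7.7848 m/s.
|v| = 7.7848 m/s.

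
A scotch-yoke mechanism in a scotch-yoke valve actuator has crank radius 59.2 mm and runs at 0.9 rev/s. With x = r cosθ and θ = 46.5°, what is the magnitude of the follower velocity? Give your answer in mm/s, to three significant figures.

ω = 5.655 rad/s (from 0.9 rev/s).
x = r cosθ ⇒ ẋ = −rω sinθ.
|v| = rω|sinθ| = 0.0592·5.655·|sin 46.5°| = 0.24283 m/s = 242.83 mm/s.

243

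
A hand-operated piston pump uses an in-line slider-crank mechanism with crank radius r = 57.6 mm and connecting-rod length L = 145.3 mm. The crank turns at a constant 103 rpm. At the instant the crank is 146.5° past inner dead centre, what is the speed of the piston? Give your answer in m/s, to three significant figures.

0.227

ω = 2π·103/60 = 10.79 rad/s
For an in-line slider-crank, x = r cosθ + √(L² − r² sin²θ), so v = −rω sinθ·[1 + r cosθ/√(L² − r² sin²θ)].
With r = 0.0576 m, L = 0.1453 m, θ = 146.5°: √(L² − r² sin²θ) = 0.14178 m.
v = −0.0576·10.79·0.55194·[1 + 0.0576·-0.83389/0.14178] = -0.22674 m/s.
|v| = 0.22674 m/s.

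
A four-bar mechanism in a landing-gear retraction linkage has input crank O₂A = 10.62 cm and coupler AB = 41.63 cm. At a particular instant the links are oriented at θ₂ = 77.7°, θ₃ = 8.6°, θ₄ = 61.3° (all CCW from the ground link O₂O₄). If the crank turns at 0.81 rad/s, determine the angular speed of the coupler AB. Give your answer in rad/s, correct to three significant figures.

ω₂ = 0.81 rad/s
Differentiating the loop-closure r₂e^{iθ₂}+r₃e^{iθ₃}=r₁+r₄e^{iθ₄} gives r₂ω₂e^{iθ₂}+r₃ω₃e^{iθ₃}=r₄ω₄e^{iθ₄}.
Eliminating the other unknown: ω₃ = r₂ω₂ sin(θ₄−θ₂) / [r₃ sin(θ₃−θ₄)].
Numerator sine = -0.28234; denominator sine = -0.79547.
Result = 0.1062·0.81·(-0.28234) / (0.4163·(-0.79547)) = +0.073342 rad/s; magnitude 0.073342 rad/s.

0.0733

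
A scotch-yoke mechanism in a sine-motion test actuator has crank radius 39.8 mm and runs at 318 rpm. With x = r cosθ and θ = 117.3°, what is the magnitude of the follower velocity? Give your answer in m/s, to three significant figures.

1.18

ω = 33.3 rad/s (from 318 rpm).
x = r cosθ ⇒ ẋ = −rω sinθ.
|v| = rω|sinθ| = 0.0398·33.3·|sin 117.3°| = 1.1778 m/s.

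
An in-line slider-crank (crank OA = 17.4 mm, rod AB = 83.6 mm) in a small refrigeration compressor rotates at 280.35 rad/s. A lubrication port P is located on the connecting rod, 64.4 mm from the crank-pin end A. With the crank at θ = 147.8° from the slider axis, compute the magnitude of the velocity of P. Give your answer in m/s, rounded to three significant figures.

2.44

ω = 280.4 rad/s.  Crank-pin speed |V_A| = rω = 4.8781 m/s, perpendicular to OA.
Rod angle: sinφ = −(r/L) sinθ ⇒ φ = -6.368°; ω_rod = −rω cosθ/√(L²−r²sin²θ) = +49.682 rad/s.
V_P = V_A + ω_rod × AP, with AP = 0.0644 m along the rod.
Components: V_Px = −rω sinθ − a·ω_rod·sinφ = -2.2446 m/s;  V_Py = rω cosθ + a·ω_rod·cosφ = -0.94801 m/s.
|V_P| = √(V_Px² + V_Py²) = 2.4365 m/s.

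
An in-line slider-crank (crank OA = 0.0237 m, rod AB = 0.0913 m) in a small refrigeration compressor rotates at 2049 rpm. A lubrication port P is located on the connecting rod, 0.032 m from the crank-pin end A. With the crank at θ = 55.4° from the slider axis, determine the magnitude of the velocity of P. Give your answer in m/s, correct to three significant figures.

ω = 214.6 rad/s.  Crank-pin speed |V_A| = rω = 5.0853 m/s, perpendicular to OA.
Rod angle: sinφ = −(r/L) sinθ ⇒ φ = -12.338°; ω_rod = −rω cosθ/√(L²−r²sin²θ) = -32.376 rad/s.
V_P = V_A + ω_rod × AP, with AP = 0.032 m along the rod.
Components: V_Px = −rω sinθ − a·ω_rod·sinφ = -4.4073 m/s;  V_Py = rω cosθ + a·ω_rod·cosφ = +1.8756 m/s.
|V_P| = √(V_Px² + V_Py²) = 4.7898 m/s.

4.79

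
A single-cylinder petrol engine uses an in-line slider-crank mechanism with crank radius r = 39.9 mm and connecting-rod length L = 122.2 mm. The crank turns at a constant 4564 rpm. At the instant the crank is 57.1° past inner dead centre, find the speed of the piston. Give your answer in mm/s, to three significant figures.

ω = 2π·4564/60 = 477.9 rad/s
For an in-line slider-crank, x = r cosθ + √(L² − r² sin²θ), so v = −rω sinθ·[1 + r cosθ/√(L² − r² sin²θ)].
With r = 0.0399 m, L = 0.1222 m, θ = 57.1°: √(L² − r² sin²θ) = 0.11752 m.
v = −0.0399·477.9·0.83962·[1 + 0.0399·0.54317/0.11752] = -18.964 m/s.
|v| = 18.964 m/s = 18964 mm/s.

19000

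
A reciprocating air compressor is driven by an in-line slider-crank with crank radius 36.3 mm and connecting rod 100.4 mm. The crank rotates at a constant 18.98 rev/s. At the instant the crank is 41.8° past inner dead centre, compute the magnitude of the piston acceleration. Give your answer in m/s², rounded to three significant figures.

ω = 2π·19 = 119.3 rad/s
x(θ) = r cosθ + √(L² − r² sin²θ); with ω constant, a = ω²·d²x/dθ².
d²x/dθ² = −r cosθ − r²(cos2θ)/√u − r⁴ sin²2θ/(4u^{3/2}),  u = L² − r² sin²θ = 0.00949476 m².
Substituting r = 0.0363 m, L = 0.1004 m, θ = 41.8°: d²x/dθ² = -0.029032 m.
a = ω²·d²x/dθ² = (119.3)²·(-0.029032) = -412.88 m/s²;  |a| = 412.88 m/s².

413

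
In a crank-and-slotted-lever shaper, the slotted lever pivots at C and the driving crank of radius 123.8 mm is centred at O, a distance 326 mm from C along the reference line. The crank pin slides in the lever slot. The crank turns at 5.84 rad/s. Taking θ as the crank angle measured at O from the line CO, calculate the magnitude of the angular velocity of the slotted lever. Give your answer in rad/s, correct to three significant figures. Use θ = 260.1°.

0.455

ω = 5.84 rad/s
Crank pin A relative to C: A = (d + r cosθ, r sinθ); lever angle φ = atan2(r sinθ, d + r cosθ).
Differentiating tanφ: φ̇ = rω(d cosθ + r)/(d² + r² + 2dr cosθ).
d² + r² + 2dr cosθ = |CA|² = 0.107725 m²;  d cosθ + r = +0.067751 m.
|ω_lever| = |0.1238·5.84·+0.067751| / 0.107725 = 0.45471 rad/s.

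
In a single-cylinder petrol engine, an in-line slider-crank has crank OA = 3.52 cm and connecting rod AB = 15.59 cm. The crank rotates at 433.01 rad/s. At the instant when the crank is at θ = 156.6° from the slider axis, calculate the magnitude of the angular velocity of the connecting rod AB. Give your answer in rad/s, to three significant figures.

90.1

ω = 433 rad/s
The rod makes angle φ with the slider axis where L sinφ = r sinθ; differentiating, L cosφ·φ̇ = r ω cosθ.
L cosφ = √(L² − r² sin²θ) = 0.15527 m.
|ω_rod| = r ω |cosθ| / √(L² − r² sin²θ) = 0.0352·433·0.91775/0.15527 = 90.089 rad/s.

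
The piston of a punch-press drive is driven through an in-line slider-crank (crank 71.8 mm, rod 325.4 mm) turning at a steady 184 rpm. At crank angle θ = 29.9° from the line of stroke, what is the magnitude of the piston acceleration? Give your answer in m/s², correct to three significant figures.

26.1

ω = 2π·184/60 = 19.27 rad/s
x(θ) = r cosθ + √(L² − r² sin²θ); with ω constant, a = ω²·d²x/dθ².
d²x/dθ² = −r cosθ − r²(cos2θ)/√u − r⁴ sin²2θ/(4u^{3/2}),  u = L² − r² sin²θ = 0.104604 m².
Substituting r = 0.0718 m, L = 0.3254 m, θ = 29.9°: d²x/dθ² = -0.070408 m.
a = ω²·d²x/dθ² = (19.27)²·(-0.070408) = -26.14 m/s²;  |a| = 26.14 m/s².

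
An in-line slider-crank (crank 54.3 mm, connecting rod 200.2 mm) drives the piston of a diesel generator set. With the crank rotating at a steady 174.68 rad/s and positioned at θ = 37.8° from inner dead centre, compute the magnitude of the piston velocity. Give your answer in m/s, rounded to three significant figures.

ω = 174.7 rad/s
For an in-line slider-crank, x = r cosθ + √(L² − r² sin²θ), so v = −rω sinθ·[1 + r cosθ/√(L² − r² sin²θ)].
With r = 0.0543 m, L = 0.2002 m, θ = 37.8°: √(L² − r² sin²θ) = 0.19741 m.
v = −0.0543·174.7·0.61291·[1 + 0.0543·0.79016/0.19741] = -7.077 m/s.
|v| = 7.077 m/s.

7.08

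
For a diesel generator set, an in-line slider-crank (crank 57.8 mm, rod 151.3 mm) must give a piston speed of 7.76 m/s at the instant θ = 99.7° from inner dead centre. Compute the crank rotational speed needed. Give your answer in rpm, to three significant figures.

For an in-line slider-crank, |v_piston| = rω|sinθ|·[1 + r cosθ/√(L² − r² sin²θ)].
With r = 0.0578 m, L = 0.1513 m, θ = 99.7°: the bracketed kinematic factor |dx/dθ| = 0.053015 m.
ω = v/|dx/dθ| = 7.76/0.053015 = 146.37 rad/s.
N = 60ω/(2π) = 1397.8 rpm.

1400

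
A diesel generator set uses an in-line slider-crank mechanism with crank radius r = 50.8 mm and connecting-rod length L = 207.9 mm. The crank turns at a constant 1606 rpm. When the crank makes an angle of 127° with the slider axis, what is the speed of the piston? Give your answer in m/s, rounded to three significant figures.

ω = 2π·1606/60 = 168.2 rad/s
For an in-line slider-crank, x = r cosθ + √(L² − r² sin²θ), so v = −rω sinθ·[1 + r cosθ/√(L² − r² sin²θ)].
With r = 0.0508 m, L = 0.2079 m, θ = 127°: √(L² − r² sin²θ) = 0.2039 m.
v = −0.0508·168.2·0.79864·[1 + 0.0508·-0.60182/0.2039] = -5.8001 m/s.
|v| = 5.8001 m/s.

5.80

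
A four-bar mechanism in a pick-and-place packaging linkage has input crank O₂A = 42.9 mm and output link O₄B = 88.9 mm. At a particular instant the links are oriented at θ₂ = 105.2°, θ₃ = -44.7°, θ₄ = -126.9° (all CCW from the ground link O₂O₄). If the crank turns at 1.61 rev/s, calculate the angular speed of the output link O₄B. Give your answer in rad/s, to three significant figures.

2.47

ω₂ = 10.12 rad/s (from 1.61 rev/s).
Differentiating the loop-closure r₂e^{iθ₂}+r₃e^{iθ₃}=r₁+r₄e^{iθ₄} gives r₂ω₂e^{iθ₂}+r₃ω₃e^{iθ₃}=r₄ω₄e^{iθ₄}.
Eliminating the other unknown: ω₄ = r₂ω₂ sin(θ₂−θ₃) / [r₄ sin(θ₄−θ₃)].
Numerator sine = +0.50151; denominator sine = -0.99075.
Result = 0.0429·10.12·(+0.50151) / (0.0889·(-0.99075)) = -2.471 rad/s; magnitude 2.471 rad/s.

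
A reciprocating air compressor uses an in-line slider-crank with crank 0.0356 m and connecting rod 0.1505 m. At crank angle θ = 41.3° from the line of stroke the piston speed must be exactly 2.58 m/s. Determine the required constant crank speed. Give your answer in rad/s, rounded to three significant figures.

93.1

For an in-line slider-crank, |v_piston| = rω|sinθ|·[1 + r cosθ/√(L² − r² sin²θ)].
With r = 0.0356 m, L = 0.1505 m, θ = 41.3°: the bracketed kinematic factor |dx/dθ| = 0.027723 m.
ω = v/|dx/dθ| = 2.58/0.027723 = 93.062 rad/s.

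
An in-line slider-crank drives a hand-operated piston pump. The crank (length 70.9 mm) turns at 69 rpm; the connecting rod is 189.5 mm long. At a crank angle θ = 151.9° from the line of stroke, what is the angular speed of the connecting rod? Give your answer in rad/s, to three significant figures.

2.42

ω = 7.226 rad/s (converted from 69 rpm).
The rod makes angle φ with the slider axis where L sinφ = r sinθ; differentiating, L cosφ·φ̇ = r ω cosθ.
L cosφ = √(L² − r² sin²θ) = 0.18653 m.
|ω_rod| = r ω |cosθ| / √(L² − r² sin²θ) = 0.0709·7.226·0.88213/0.18653 = 2.4227 rad/s.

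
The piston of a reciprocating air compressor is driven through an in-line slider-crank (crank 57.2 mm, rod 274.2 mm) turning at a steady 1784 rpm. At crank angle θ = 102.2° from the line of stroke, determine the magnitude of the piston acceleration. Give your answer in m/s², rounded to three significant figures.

808

ω = 2π·1784/60 = 186.8 rad/s
x(θ) = r cosθ + √(L² − r² sin²θ); with ω constant, a = ω²·d²x/dθ².
d²x/dθ² = −r cosθ − r²(cos2θ)/√u − r⁴ sin²2θ/(4u^{3/2}),  u = L² − r² sin²θ = 0.0720599 m².
Substituting r = 0.0572 m, L = 0.2742 m, θ = 102.2°: d²x/dθ² = +0.023164 m.
a = ω²·d²x/dθ² = (186.8)²·(+0.023164) = +808.46 m/s²;  |a| = 808.46 m/s².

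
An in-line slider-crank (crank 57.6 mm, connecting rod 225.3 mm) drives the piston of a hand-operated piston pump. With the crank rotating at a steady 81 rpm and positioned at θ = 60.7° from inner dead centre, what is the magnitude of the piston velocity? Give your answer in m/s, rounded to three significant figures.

0.481

ω = 2π·81/60 = 8.482 rad/s
For an in-line slider-crank, x = r cosθ + √(L² − r² sin²θ), so v = −rω sinθ·[1 + r cosθ/√(L² − r² sin²θ)].
With r = 0.0576 m, L = 0.2253 m, θ = 60.7°: √(L² − r² sin²θ) = 0.21963 m.
v = −0.0576·8.482·0.87207·[1 + 0.0576·0.48938/0.21963] = -0.48076 m/s.
|v| = 0.48076 m/s.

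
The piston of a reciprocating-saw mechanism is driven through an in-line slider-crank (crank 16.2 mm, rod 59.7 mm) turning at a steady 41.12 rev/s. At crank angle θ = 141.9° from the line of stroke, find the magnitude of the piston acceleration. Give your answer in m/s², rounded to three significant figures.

775

ω = 2π·41.1 = 258.4 rad/s
x(θ) = r cosθ + √(L² − r² sin²θ); with ω constant, a = ω²·d²x/dθ².
d²x/dθ² = −r cosθ − r²(cos2θ)/√u − r⁴ sin²2θ/(4u^{3/2}),  u = L² − r² sin²θ = 0.00346417 m².
Substituting r = 0.0162 m, L = 0.0597 m, θ = 141.9°: d²x/dθ² = +0.011605 m.
a = ω²·d²x/dθ² = (258.4)²·(+0.011605) = +774.67 m/s²;  |a| = 774.67 m/s².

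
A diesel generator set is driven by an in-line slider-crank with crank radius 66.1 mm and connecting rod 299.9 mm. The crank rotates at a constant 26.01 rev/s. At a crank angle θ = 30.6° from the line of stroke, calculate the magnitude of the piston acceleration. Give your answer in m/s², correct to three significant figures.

1710

ω = 2π·26 = 163.4 rad/s
x(θ) = r cosθ + √(L² − r² sin²θ); with ω constant, a = ω²·d²x/dθ².
d²x/dθ² = −r cosθ − r²(cos2θ)/√u − r⁴ sin²2θ/(4u^{3/2}),  u = L² − r² sin²θ = 0.0888078 m².
Substituting r = 0.0661 m, L = 0.2999 m, θ = 30.6°: d²x/dθ² = -0.064097 m.
a = ω²·d²x/dθ² = (163.4)²·(-0.064097) = -1711.9 m/s²;  |a| = 1711.9 m/s².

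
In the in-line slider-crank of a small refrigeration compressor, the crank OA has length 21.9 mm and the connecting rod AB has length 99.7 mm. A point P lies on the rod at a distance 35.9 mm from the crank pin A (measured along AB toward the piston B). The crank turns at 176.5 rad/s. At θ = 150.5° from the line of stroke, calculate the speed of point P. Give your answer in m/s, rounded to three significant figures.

ω = 176.5 rad/s.  Crank-pin speed |V_A| = rω = 3.8653 m/s, perpendicular to OA.
Rod angle: sinφ = −(r/L) sinθ ⇒ φ = -6.210°; ω_rod = −rω cosθ/√(L²−r²sin²θ) = +33.943 rad/s.
V_P = V_A + ω_rod × AP, with AP = 0.0359 m along the rod.
Components: V_Px = −rω sinθ − a·ω_rod·sinφ = -1.7716 m/s;  V_Py = rω cosθ + a·ω_rod·cosφ = -2.1528 m/s.
|V_P| = √(V_Px² + V_Py²) = 2.788 m/s.

2.79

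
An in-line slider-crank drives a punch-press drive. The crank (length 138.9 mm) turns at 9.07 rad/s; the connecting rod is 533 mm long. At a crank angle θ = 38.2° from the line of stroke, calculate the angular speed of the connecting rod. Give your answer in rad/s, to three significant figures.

1.88

ω = 9.07 rad/s
The rod makes angle φ with the slider axis where L sinφ = r sinθ; differentiating, L cosφ·φ̇ = r ω cosθ.
L cosφ = √(L² − r² sin²θ) = 0.52603 m.
|ω_rod| = r ω |cosθ| / √(L² − r² sin²θ) = 0.1389·9.07·0.78586/0.52603 = 1.8821 rad/s.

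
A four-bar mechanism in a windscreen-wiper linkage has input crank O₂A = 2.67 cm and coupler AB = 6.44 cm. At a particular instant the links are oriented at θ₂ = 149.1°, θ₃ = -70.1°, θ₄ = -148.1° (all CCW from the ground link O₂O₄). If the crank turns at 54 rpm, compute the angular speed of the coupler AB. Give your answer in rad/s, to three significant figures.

ω₂ = 5.655 rad/s (from 54 rpm).
Differentiating the loop-closure r₂e^{iθ₂}+r₃e^{iθ₃}=r₁+r₄e^{iθ₄} gives r₂ω₂e^{iθ₂}+r₃ω₃e^{iθ₃}=r₄ω₄e^{iθ₄}.
Eliminating the other unknown: ω₃ = r₂ω₂ sin(θ₄−θ₂) / [r₃ sin(θ₃−θ₄)].
Numerator sine = +0.88942; denominator sine = +0.97815.
Result = 0.0267·5.655·(+0.88942) / (0.0644·(+0.97815)) = +2.1318 rad/s; magnitude 2.1318 rad/s.

2.13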